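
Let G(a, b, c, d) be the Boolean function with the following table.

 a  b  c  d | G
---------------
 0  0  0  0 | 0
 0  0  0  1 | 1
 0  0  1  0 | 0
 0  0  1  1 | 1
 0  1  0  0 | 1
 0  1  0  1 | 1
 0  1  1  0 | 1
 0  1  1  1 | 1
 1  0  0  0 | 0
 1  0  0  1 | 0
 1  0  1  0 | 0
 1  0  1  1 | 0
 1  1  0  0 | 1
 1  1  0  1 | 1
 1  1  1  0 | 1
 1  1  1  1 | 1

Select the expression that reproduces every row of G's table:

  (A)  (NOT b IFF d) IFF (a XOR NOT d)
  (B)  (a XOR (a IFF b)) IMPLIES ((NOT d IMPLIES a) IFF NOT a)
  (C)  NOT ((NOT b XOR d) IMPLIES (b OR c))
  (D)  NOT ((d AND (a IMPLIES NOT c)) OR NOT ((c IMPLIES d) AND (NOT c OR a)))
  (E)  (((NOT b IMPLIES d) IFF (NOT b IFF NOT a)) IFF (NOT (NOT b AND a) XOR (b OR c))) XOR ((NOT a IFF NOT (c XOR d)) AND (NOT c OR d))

B

(A) fails at (0,0,0,1): the formula yields 0, G is 1.
(C) fails at (0,0,0,0): the formula yields 1, G is 0.
(D) fails at (0,0,0,0): the formula yields 1, G is 0.
(E) fails at (0,0,0,0): the formula yields 1, G is 0.
Only (B) survives; checking it on all 16 rows confirms it matches G.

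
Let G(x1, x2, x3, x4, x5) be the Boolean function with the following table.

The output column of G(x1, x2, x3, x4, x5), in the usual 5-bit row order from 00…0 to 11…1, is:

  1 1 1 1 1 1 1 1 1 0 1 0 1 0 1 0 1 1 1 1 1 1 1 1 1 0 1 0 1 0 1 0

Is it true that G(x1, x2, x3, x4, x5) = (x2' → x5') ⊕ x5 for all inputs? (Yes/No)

Evaluate (x2' → x5') ⊕ x5 on each row and compare to G:
  x1=0, x2=0, x3=0, x4=0, x5=0: formula gives 1, G = 1 ✓
  x1=0, x2=0, x3=0, x4=0, x5=1: formula gives 1, G = 1 ✓
  x1=0, x2=0, x3=0, x4=1, x5=0: formula gives 1, G = 1 ✓
  x1=0, x2=0, x3=0, x4=1, x5=1: formula gives 1, G = 1 ✓
  …and likewise for the remaining 28 rows.
Every row agrees, so the formula is equivalent.

Yes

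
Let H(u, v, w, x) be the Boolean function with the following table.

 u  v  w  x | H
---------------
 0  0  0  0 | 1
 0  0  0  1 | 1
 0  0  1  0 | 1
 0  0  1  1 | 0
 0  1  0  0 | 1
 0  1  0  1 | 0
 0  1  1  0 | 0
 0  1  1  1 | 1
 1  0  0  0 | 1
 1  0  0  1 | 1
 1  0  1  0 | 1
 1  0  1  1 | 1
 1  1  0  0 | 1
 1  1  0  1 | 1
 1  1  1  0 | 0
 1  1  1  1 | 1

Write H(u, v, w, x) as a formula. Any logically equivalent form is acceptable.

The 0-rows are (0,0,1,1), (0,1,0,1), (0,1,1,0), (1,1,1,0). Take each as a conjunction (¬u·¬v·w·x, ¬u·v·¬w·x, ¬u·v·w·¬x, u·v·w·¬x), form their disjunction, and complement — that gives a formula that is 1 everywhere H is.

H(u, v, w, x) = NOT ((((((NOT u AND NOT v) AND w) AND x) OR (((NOT u AND v) AND NOT w) AND x)) OR (((NOT u AND v) AND w) AND NOT x)) OR (((u AND v) AND w) AND NOT x))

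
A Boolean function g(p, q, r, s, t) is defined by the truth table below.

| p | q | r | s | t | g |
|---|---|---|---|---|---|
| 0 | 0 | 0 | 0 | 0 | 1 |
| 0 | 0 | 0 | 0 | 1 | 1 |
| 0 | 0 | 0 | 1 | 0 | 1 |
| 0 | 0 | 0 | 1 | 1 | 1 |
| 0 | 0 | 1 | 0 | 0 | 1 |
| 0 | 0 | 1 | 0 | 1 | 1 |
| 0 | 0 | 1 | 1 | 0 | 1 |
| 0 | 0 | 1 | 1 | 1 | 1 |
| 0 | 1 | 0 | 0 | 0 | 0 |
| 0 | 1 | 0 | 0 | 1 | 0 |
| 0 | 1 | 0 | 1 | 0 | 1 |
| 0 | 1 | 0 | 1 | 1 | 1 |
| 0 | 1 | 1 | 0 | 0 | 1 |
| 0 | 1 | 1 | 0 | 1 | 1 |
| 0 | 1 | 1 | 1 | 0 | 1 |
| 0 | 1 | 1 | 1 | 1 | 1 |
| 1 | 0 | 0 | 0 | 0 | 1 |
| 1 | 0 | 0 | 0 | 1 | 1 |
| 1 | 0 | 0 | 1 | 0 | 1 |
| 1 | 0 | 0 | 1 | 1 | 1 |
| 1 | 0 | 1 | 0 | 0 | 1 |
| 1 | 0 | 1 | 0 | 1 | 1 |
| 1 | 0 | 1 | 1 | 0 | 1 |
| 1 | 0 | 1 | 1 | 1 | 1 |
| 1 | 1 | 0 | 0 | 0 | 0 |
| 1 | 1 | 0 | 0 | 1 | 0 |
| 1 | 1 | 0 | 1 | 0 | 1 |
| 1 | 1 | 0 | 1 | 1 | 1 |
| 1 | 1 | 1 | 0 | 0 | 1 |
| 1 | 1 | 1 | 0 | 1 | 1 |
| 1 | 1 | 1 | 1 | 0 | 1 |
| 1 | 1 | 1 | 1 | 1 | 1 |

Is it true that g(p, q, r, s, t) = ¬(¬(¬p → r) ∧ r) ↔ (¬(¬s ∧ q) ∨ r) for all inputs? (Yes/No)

Yes

Test each input against both g and the formula:
  p=0, q=0, r=0, s=0, t=0: formula gives 1, g = 1 ✓
  p=0, q=0, r=0, s=0, t=1: formula gives 1, g = 1 ✓
  p=0, q=0, r=0, s=1, t=0: formula gives 1, g = 1 ✓
  p=0, q=0, r=0, s=1, t=1: formula gives 1, g = 1 ✓
  …and likewise for the remaining 28 rows.
No disagreement on any input; they are logically equivalent.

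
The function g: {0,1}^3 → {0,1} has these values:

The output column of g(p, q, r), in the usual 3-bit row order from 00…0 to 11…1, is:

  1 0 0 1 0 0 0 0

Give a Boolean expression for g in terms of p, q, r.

g(p, q, r) = ((¬p ∧ ¬q) ∧ ¬r) ∨ ((¬p ∧ q) ∧ r)

g=1 on 2 inputs: (0,0,0), (0,1,1). Reading each as a conjunction of literals (¬p·¬q·¬r, ¬p·q·r) and taking the OR gives the canonical DNF.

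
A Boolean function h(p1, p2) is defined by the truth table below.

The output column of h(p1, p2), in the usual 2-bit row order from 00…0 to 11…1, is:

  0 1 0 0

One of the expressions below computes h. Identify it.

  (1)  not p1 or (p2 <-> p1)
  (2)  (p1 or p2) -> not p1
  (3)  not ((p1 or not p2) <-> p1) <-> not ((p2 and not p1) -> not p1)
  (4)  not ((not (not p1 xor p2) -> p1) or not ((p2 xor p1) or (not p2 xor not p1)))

4

(1) fails at (0,0): the formula yields 1, h is 0.
(2) fails at (0,0): the formula yields 1, h is 0.
(3) fails at (1,0): the formula yields 1, h is 0.
That leaves (4). Evaluating it on every row reproduces the table of h exactly.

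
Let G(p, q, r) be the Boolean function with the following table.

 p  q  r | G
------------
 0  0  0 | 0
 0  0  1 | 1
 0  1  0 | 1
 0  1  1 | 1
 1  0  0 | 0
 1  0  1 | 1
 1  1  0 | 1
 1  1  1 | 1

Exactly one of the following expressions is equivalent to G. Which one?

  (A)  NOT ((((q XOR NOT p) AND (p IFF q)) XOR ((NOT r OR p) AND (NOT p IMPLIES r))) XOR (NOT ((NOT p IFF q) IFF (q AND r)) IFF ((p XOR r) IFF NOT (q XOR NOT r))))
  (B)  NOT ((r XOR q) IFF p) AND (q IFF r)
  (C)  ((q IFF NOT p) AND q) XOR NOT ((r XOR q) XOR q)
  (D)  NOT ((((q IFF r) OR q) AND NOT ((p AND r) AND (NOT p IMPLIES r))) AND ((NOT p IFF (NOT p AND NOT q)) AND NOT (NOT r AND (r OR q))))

D

(A) disagrees with G on (0,0,1) (formula → 0, table → 1); rule it out.
(B) disagrees with G on (0,0,1) (formula → 0, table → 1); rule it out.
(C) disagrees with G on (0,0,0) (formula → 1, table → 0); rule it out.
That leaves (D). Evaluating it on every row reproduces the table of G exactly.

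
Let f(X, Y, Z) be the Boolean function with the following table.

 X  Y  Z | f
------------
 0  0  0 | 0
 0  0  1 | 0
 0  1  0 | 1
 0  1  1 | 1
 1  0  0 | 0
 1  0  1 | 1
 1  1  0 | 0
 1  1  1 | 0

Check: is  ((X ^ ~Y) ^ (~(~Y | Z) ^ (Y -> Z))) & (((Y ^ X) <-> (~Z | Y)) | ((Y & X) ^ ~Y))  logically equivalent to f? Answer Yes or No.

No

Evaluate ((X ^ ~Y) ^ (~(~Y | Z) ^ (Y -> Z))) & (((Y ^ X) <-> (~Z | Y)) | ((Y & X) ^ ~Y)) on each row and compare to f:
  X=0, Y=0, Z=0: formula gives 0, f = 0 ✓
  X=0, Y=0, Z=1: formula gives 0, f = 0 ✓
  X=0, Y=1, Z=0: formula gives 1, f = 1 ✓
  X=0, Y=1, Z=1: formula gives 1, f = 1 ✓
  X=1, Y=0, Z=0: formula gives 1, but f = 0 ✗
A single disagreement suffices: at (1,0,0) they differ, so the formula does not compute f.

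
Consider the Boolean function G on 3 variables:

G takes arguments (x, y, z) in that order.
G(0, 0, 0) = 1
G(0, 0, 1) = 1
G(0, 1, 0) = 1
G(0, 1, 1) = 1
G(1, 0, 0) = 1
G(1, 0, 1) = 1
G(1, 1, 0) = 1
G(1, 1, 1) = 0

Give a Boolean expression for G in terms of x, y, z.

The output is 0 only when every input is 1 — NAND of all inputs.

G(x, y, z) = ~((x & y) & z)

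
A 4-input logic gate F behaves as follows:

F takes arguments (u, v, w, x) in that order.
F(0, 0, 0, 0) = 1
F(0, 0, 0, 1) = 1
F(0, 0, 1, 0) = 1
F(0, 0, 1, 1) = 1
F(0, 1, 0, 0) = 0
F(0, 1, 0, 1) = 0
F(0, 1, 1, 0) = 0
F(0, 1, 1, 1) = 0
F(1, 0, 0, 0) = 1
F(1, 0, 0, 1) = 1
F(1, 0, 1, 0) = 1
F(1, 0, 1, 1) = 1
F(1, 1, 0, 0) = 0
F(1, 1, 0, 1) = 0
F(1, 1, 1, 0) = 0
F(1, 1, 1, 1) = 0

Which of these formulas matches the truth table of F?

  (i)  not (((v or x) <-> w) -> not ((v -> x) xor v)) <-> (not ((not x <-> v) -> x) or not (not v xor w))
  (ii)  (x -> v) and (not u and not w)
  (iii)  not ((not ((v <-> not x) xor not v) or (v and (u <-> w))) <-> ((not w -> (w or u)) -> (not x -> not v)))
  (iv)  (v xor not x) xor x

iv

(i) disagrees with F on (0,0,0,0) (formula → 0, table → 1); rule it out.
(ii) disagrees with F on (0,0,0,1) (formula → 0, table → 1); rule it out.
(iii) disagrees with F on (0,0,0,1) (formula → 0, table → 1); rule it out.
That leaves (iv). Evaluating it on every row reproduces the table of F exactly.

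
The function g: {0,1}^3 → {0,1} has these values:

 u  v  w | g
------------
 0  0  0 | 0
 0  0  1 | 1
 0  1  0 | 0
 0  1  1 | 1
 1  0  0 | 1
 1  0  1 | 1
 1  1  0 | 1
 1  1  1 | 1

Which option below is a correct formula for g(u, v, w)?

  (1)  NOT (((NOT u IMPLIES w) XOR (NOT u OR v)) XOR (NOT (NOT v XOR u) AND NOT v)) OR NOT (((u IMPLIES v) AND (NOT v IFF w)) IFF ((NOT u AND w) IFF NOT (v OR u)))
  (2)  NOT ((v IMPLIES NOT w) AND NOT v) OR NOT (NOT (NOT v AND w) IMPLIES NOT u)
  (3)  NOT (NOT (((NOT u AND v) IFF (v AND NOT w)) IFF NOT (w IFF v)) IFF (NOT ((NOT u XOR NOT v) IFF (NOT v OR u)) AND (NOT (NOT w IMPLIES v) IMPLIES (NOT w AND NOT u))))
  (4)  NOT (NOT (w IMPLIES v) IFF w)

1

(2): at (0,0,1) it gives 0, but g = 1 — eliminated.
(3): at (0,1,0) it gives 1, but g = 0 — eliminated.
(4): at (0,0,1) it gives 0, but g = 1 — eliminated.
That leaves (1). Evaluating it on every row reproduces the table of g exactly.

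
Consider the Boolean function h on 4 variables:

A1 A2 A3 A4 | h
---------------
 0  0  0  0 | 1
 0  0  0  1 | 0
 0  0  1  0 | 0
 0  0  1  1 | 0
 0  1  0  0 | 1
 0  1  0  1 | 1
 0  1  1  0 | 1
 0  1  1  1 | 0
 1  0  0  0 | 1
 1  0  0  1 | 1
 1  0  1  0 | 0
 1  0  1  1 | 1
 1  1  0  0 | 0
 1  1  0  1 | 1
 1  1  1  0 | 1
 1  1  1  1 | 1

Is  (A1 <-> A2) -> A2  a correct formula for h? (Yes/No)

No

Check the formula against h row by row:
  A1=0, A2=0, A3=0, A4=0: formula gives 0, but h = 1 ✗
Row (0,0,0,0) is a counterexample, so the formula is not equivalent to h.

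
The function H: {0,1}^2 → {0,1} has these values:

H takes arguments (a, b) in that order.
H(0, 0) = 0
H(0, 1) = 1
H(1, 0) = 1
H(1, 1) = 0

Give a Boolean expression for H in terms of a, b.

H(a, b) = (NOT a AND b) OR (a AND NOT b)

The 1-rows are (0,1), (1,0). Each contributes one minterm — ¬a·b; a·¬b — and their disjunction is a sum-of-products form of H.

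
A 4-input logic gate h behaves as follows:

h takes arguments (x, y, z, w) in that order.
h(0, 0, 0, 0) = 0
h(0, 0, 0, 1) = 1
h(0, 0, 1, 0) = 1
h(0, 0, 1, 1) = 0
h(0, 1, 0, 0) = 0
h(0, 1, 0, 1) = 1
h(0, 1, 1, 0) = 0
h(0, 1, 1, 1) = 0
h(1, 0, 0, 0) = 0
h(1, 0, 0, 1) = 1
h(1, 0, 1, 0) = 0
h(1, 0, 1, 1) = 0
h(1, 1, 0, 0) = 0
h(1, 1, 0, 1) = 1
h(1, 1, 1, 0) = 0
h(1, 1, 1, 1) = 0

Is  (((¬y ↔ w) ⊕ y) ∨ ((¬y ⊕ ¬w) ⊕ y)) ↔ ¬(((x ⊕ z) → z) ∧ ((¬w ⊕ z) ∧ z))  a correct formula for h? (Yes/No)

Test each input against both h and the formula:
  x=0, y=0, z=0, w=0: formula gives 0, h = 0 ✓
  x=0, y=0, z=0, w=1: formula gives 1, h = 1 ✓
  x=0, y=0, z=1, w=0: formula gives 0, but h = 1 ✗
A single disagreement suffices: at (0,0,1,0) they differ, so the formula does not compute h.

No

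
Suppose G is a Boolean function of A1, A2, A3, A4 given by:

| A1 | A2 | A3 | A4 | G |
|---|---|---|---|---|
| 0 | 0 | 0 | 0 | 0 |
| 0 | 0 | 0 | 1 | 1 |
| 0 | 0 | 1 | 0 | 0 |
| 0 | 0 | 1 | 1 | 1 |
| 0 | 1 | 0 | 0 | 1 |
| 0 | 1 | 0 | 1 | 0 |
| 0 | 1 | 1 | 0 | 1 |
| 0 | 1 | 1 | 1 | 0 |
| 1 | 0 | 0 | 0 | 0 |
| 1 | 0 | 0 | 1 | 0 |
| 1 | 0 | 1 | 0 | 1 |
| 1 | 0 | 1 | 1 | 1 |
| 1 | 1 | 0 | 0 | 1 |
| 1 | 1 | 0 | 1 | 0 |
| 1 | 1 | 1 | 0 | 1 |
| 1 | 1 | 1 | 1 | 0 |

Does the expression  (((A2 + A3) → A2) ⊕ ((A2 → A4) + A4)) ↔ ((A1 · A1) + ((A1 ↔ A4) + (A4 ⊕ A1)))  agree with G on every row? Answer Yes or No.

No

Check the formula against G row by row:
  A1=0, A2=0, A3=0, A4=0: formula gives 0, G = 0 ✓
  A1=0, A2=0, A3=0, A4=1: formula gives 0, but G = 1 ✗
Since they disagree at (0,0,0,1), the expression is not a correct formula for G.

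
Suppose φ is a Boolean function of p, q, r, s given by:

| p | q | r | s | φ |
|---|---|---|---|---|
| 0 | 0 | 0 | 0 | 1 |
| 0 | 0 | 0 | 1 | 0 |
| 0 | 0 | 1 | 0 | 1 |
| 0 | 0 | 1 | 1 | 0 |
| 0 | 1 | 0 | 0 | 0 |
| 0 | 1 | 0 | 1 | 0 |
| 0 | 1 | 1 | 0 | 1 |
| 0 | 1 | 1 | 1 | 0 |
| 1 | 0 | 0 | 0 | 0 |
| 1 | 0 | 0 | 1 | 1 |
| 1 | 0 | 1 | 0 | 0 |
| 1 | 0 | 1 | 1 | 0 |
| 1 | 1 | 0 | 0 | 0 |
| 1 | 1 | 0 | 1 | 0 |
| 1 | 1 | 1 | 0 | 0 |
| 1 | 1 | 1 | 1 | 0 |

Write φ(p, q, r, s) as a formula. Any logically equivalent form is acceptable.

φ(p, q, r, s) = (((((not p and not q) and not r) and not s) or (((not p and not q) and r) and not s)) or (((not p and q) and r) and not s)) or (((p and not q) and not r) and s)

The 1-rows are (0,0,0,0), (0,0,1,0), (0,1,1,0), (1,0,0,1). Each contributes one minterm — ¬p·¬q·¬r·¬s; ¬p·¬q·r·¬s; ¬p·q·r·¬s; p·¬q·¬r·s — and their disjunction is a sum-of-products form of φ.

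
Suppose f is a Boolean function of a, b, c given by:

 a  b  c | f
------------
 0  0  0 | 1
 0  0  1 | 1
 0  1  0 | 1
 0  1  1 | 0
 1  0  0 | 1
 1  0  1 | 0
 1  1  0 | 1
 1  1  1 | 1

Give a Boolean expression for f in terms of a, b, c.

f(a, b, c) = ¬(((¬a ∧ b) ∧ c) ∨ ((a ∧ ¬b) ∧ c))

The 0-rows are (0,1,1), (1,0,1). Take each as a conjunction (¬a·b·c, a·¬b·c), form their disjunction, and complement — that gives a formula that is 1 everywhere f is.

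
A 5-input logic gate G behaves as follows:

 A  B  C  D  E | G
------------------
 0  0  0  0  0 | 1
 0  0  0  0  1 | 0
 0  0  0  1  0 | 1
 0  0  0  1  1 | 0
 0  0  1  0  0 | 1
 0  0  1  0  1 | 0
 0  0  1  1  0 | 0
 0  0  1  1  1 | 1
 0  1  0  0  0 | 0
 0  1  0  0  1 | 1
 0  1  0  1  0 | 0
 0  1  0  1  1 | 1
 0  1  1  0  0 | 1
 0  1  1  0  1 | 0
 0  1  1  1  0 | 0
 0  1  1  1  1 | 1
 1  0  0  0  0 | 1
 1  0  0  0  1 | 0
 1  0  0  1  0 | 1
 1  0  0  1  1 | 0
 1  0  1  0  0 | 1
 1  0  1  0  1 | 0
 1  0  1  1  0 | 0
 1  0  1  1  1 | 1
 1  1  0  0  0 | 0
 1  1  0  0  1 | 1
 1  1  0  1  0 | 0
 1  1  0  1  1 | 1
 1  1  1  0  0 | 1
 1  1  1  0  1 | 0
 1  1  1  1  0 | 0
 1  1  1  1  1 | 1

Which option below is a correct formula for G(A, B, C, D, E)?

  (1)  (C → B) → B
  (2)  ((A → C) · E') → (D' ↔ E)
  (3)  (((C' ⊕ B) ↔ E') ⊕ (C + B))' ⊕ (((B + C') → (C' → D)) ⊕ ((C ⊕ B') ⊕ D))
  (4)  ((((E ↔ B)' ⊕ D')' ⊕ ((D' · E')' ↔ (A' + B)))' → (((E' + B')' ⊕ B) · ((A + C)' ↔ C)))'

3

(1) fails at (0,0,0,0,0): the formula yields 0, G is 1.
(2) fails at (0,0,0,0,0): the formula yields 0, G is 1.
(4) fails at (0,0,0,0,1): the formula yields 1, G is 0.
That leaves (3). Evaluating it on every row reproduces the table of G exactly.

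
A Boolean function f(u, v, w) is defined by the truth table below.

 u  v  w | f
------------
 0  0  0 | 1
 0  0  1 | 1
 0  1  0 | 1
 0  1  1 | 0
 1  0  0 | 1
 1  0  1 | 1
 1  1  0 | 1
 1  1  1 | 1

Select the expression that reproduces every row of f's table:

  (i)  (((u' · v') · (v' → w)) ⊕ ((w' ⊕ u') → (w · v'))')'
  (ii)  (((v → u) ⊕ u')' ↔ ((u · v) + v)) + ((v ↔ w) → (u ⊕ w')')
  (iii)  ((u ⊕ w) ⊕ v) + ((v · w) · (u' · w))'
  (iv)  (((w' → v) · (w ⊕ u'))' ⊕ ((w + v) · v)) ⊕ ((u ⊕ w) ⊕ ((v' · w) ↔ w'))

(i) fails at (0,0,1): the formula yields 0, f is 1.
(ii) fails at (0,0,0): the formula yields 0, f is 1.
(iv) fails at (0,0,1): the formula yields 0, f is 1.
Only (iii) survives; checking it on all 8 rows confirms it matches f.

iii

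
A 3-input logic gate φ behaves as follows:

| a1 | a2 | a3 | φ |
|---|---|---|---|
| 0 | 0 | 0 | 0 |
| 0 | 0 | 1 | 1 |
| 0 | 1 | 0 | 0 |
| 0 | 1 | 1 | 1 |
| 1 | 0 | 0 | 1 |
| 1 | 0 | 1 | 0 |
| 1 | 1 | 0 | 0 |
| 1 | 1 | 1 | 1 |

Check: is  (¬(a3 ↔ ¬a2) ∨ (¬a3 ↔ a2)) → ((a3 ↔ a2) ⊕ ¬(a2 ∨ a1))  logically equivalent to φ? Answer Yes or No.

Check the formula against φ row by row:
  a1=0, a2=0, a3=0: formula gives 0, φ = 0 ✓
  a1=0, a2=0, a3=1: formula gives 1, φ = 1 ✓
  a1=0, a2=1, a3=0: formula gives 0, φ = 0 ✓
  a1=0, a2=1, a3=1: formula gives 1, φ = 1 ✓
  a1=1, a2=0, a3=0: formula gives 1, φ = 1 ✓
  … (the remaining 3 rows also agree.)
Every row agrees, so the formula is equivalent.

Yes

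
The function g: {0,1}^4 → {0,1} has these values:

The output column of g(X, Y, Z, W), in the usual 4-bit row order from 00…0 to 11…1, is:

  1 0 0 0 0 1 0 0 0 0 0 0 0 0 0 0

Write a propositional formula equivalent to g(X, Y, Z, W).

g=1 on 2 inputs: (0,0,0,0), (0,1,0,1). Reading each as a conjunction of literals (¬X·¬Y·¬Z·¬W, ¬X·Y·¬Z·W) and taking the OR gives the canonical DNF.

g(X, Y, Z, W) = (((~X & ~Y) & ~Z) & ~W) | (((~X & Y) & ~Z) & W)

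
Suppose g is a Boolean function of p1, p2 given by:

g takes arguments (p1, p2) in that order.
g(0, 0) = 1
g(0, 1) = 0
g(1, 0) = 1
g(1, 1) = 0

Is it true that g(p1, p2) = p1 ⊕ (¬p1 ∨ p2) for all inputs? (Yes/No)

Test each input against both g and the formula:
  p1=0, p2=0: formula gives 1, g = 1 ✓
  p1=0, p2=1: formula gives 1, but g = 0 ✗
Since they disagree at (0,1), the expression is not a correct formula for g.

No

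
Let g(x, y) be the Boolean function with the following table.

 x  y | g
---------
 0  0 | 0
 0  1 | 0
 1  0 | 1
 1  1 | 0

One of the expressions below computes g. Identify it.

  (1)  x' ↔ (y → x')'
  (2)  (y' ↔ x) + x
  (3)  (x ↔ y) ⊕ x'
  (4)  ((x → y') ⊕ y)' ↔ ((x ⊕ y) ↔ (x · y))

1

(2) fails at (0,1): the formula yields 1, g is 0.
(3) fails at (0,1): the formula yields 1, g is 0.
(4) fails at (1,1): the formula yields 1, g is 0.
That leaves (1). Evaluating it on every row reproduces the table of g exactly.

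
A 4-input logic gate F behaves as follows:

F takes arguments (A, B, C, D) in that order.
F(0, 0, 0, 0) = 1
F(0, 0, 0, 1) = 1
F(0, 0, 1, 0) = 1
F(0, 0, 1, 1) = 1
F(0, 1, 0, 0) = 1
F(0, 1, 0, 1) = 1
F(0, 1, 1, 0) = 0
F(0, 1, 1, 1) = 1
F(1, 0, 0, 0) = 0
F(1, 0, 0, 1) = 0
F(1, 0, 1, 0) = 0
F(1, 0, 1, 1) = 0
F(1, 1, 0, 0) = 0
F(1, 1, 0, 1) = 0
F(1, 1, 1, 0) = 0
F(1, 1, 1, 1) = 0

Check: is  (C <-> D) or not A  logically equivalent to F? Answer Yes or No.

Check the formula against F row by row:
  A=0, B=0, C=0, D=0: formula gives 1, F = 1 ✓
  A=0, B=0, C=0, D=1: formula gives 1, F = 1 ✓
  A=0, B=0, C=1, D=0: formula gives 1, F = 1 ✓
  A=0, B=0, C=1, D=1: formula gives 1, F = 1 ✓
  …
  A=0, B=1, C=1, D=0: formula gives 1, but F = 0 ✗
Row (0,1,1,0) is a counterexample, so the formula is not equivalent to F.

No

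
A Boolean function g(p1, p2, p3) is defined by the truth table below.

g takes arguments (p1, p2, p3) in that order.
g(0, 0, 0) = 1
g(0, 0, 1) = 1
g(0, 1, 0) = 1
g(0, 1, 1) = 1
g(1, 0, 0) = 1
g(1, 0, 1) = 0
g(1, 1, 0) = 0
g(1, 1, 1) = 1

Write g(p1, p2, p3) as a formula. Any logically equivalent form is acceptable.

The 0-rows are (1,0,1), (1,1,0). Take each as a conjunction (p1·¬p2·p3, p1·p2·¬p3), form their disjunction, and complement — that gives a formula that is 1 everywhere g is.

g(p1, p2, p3) = NOT (((p1 AND NOT p2) AND p3) OR ((p1 AND p2) AND NOT p3))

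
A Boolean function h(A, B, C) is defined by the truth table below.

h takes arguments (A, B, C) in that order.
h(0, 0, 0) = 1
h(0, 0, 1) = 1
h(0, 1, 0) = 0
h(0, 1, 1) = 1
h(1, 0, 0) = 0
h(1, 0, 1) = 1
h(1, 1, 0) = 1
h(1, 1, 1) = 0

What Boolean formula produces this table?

h(A, B, C) = ((((A' · B) · C') + ((A · B') · C')) + ((A · B) · C))'

The 0-rows are (0,1,0), (1,0,0), (1,1,1). Take each as a conjunction (¬A·B·¬C, A·¬B·¬C, A·B·C), form their disjunction, and complement — that gives a formula that is 1 everywhere h is.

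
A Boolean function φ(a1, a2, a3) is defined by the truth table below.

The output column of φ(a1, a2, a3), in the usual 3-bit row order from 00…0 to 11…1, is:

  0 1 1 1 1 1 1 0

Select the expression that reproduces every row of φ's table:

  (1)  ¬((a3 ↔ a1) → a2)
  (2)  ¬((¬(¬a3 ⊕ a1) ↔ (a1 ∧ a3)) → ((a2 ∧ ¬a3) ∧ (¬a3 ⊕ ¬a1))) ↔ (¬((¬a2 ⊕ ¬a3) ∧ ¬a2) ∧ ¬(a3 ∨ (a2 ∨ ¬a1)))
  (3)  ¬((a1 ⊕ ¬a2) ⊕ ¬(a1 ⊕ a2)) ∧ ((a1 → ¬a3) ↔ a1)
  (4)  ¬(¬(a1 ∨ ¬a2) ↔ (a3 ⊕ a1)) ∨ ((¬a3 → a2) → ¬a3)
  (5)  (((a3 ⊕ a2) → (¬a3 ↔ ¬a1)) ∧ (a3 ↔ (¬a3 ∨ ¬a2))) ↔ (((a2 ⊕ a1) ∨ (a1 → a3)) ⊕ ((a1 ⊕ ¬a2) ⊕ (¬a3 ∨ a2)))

(1) fails at (0,0,0): the formula yields 1, φ is 0.
(2) fails at (0,1,0): the formula yields 0, φ is 1.
(3) fails at (0,0,1): the formula yields 0, φ is 1.
(4) fails at (0,0,0): the formula yields 1, φ is 0.
That leaves (5). Evaluating it on every row reproduces the table of φ exactly.

5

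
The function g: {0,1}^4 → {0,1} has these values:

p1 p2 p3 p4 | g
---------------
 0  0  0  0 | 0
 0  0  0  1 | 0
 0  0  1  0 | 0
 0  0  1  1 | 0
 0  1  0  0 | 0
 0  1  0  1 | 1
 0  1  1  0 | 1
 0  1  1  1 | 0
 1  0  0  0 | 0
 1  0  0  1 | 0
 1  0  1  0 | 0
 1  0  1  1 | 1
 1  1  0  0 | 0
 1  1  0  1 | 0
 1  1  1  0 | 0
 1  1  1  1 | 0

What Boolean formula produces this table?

g(p1, p2, p3, p4) = ((((¬p1 ∧ p2) ∧ ¬p3) ∧ p4) ∨ (((¬p1 ∧ p2) ∧ p3) ∧ ¬p4)) ∨ (((p1 ∧ ¬p2) ∧ p3) ∧ p4)

The 1-rows are (0,1,0,1), (0,1,1,0), (1,0,1,1). Each contributes one minterm — ¬p1·p2·¬p3·p4; ¬p1·p2·p3·¬p4; p1·¬p2·p3·p4 — and their disjunction is a sum-of-products form of g.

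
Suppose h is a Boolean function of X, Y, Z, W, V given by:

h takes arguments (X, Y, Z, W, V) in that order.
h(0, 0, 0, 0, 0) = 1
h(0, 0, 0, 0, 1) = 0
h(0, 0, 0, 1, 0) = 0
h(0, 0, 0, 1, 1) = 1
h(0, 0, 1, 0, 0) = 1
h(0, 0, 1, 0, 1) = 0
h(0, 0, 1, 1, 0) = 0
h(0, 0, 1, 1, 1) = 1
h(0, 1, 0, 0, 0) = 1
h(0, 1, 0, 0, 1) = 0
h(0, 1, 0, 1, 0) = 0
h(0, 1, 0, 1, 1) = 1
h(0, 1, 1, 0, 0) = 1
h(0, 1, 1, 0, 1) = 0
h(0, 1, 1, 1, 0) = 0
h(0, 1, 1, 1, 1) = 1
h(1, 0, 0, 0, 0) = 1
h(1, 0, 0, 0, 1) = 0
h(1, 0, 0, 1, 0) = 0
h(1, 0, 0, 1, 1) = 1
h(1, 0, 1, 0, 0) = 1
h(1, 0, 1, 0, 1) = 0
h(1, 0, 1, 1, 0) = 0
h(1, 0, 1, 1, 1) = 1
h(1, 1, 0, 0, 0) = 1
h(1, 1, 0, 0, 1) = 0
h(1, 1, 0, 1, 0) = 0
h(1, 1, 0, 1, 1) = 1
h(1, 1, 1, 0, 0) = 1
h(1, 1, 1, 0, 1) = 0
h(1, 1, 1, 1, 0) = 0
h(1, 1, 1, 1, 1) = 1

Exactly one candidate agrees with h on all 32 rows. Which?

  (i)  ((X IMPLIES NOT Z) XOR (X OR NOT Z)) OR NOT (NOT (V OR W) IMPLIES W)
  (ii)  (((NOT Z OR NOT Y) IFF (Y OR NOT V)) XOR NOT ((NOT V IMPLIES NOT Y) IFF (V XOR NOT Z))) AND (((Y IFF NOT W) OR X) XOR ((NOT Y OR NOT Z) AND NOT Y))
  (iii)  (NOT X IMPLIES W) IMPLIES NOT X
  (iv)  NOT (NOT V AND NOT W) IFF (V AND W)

(i) fails at (0,0,0,1,1): the formula yields 0, h is 1.
(ii) fails at (0,0,0,0,1): the formula yields 1, h is 0.
(iii) fails at (0,0,0,0,1): the formula yields 1, h is 0.
(iv) is the remaining candidate, and it agrees with h on all 32 inputs.

iv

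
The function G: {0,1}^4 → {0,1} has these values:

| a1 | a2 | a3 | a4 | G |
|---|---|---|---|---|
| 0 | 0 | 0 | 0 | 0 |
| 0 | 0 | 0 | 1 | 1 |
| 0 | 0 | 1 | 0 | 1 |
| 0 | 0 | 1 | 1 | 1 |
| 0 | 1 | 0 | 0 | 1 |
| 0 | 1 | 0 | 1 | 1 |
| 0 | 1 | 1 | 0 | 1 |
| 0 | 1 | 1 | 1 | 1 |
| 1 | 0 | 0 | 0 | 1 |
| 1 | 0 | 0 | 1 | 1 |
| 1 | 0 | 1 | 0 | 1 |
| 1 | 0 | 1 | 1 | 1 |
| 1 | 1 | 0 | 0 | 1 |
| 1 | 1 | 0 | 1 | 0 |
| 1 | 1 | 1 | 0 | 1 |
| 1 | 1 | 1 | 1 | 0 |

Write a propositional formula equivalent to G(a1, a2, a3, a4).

G(a1, a2, a3, a4) = NOT (((((NOT a1 AND NOT a2) AND NOT a3) AND NOT a4) OR (((a1 AND a2) AND NOT a3) AND a4)) OR (((a1 AND a2) AND a3) AND a4))

The 0-rows are (0,0,0,0), (1,1,0,1), (1,1,1,1). Take each as a conjunction (¬a1·¬a2·¬a3·¬a4, a1·a2·¬a3·a4, a1·a2·a3·a4), form their disjunction, and complement — that gives a formula that is 1 everywhere G is.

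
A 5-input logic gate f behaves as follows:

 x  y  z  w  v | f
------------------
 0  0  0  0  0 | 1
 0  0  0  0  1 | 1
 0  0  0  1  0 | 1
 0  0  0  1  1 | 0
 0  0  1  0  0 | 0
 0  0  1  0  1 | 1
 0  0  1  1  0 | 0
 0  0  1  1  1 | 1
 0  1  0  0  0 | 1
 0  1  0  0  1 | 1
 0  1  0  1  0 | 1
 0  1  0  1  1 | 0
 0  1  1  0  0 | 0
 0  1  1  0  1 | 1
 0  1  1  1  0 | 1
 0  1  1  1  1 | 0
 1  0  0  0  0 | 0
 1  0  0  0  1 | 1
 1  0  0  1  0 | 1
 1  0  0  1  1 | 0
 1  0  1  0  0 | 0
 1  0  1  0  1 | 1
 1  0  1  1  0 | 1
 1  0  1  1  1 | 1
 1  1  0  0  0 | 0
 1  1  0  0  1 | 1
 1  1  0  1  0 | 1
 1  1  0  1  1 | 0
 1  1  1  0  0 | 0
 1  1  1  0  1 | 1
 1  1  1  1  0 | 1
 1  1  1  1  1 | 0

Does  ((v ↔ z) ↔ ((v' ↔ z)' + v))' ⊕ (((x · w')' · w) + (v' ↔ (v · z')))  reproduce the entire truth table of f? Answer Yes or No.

No

Check the formula against f row by row:
  x=0, y=0, z=0, w=0, v=0: formula gives 0, but f = 1 ✗
Since they disagree at (0,0,0,0,0), the expression is not a correct formula for f.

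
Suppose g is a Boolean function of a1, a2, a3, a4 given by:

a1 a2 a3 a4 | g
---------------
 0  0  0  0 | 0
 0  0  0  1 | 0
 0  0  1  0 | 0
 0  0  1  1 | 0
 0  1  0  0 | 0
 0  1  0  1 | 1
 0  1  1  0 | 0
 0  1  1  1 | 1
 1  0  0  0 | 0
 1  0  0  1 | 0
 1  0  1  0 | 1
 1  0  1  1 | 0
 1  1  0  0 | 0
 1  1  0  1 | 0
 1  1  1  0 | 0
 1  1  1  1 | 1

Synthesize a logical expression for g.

g(a1, a2, a3, a4) = (((((a1' · a2) · a3') · a4) + (((a1' · a2) · a3) · a4)) + (((a1 · a2') · a3) · a4')) + (((a1 · a2) · a3) · a4)

g=1 on 4 inputs: (0,1,0,1), (0,1,1,1), (1,0,1,0), (1,1,1,1). Reading each as a conjunction of literals (¬a1·a2·¬a3·a4, ¬a1·a2·a3·a4, a1·¬a2·a3·¬a4, a1·a2·a3·a4) and taking the OR gives the canonical DNF.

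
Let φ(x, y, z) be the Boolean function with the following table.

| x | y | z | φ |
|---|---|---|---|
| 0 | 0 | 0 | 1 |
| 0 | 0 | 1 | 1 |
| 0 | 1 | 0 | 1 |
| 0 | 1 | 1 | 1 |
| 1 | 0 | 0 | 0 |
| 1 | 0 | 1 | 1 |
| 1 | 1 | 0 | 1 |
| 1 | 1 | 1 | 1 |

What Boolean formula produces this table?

φ is 0 on exactly one input, (1,0,0), whose minterm is x·¬y·¬z. So φ is the negation of that single conjunction.

φ(x, y, z) = ~((x & ~y) & ~z)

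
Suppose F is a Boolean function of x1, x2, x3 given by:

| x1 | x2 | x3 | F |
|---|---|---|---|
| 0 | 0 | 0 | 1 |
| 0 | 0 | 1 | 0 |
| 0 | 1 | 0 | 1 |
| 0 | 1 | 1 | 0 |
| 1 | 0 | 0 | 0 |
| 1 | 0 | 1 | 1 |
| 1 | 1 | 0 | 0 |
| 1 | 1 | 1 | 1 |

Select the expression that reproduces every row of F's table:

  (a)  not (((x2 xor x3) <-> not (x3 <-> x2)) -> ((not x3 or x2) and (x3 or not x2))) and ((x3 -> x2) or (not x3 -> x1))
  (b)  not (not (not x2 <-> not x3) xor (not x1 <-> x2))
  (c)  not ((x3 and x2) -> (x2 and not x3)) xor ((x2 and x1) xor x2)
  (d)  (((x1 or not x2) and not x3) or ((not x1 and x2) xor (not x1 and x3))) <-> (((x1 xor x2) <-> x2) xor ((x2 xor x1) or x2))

b

(a) disagrees with F on (0,0,0) (formula → 0, table → 1); rule it out.
(c) disagrees with F on (0,0,0) (formula → 0, table → 1); rule it out.
(d) disagrees with F on (0,0,1) (formula → 1, table → 0); rule it out.
(b) is the remaining candidate, and it agrees with F on all 8 inputs.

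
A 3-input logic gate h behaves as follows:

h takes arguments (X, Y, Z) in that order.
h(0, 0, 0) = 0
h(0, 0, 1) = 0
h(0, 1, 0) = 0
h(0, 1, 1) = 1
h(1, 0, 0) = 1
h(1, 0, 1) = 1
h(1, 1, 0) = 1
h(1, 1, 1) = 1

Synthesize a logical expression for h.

h(X, Y, Z) = not ((((not X and not Y) and not Z) or ((not X and not Y) and Z)) or ((not X and Y) and not Z))

The 0-rows are (0,0,0), (0,0,1), (0,1,0). Take each as a conjunction (¬X·¬Y·¬Z, ¬X·¬Y·Z, ¬X·Y·¬Z), form their disjunction, and complement — that gives a formula that is 1 everywhere h is.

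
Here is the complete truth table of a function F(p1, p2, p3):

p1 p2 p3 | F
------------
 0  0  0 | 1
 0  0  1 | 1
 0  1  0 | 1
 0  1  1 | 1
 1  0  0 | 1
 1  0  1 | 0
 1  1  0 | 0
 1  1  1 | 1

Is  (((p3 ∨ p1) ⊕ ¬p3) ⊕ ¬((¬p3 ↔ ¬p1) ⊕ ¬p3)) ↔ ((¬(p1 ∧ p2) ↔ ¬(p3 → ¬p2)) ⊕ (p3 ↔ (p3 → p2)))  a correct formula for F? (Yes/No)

Yes

Evaluate (((p3 ∨ p1) ⊕ ¬p3) ⊕ ¬((¬p3 ↔ ¬p1) ⊕ ¬p3)) ↔ ((¬(p1 ∧ p2) ↔ ¬(p3 → ¬p2)) ⊕ (p3 ↔ (p3 → p2))) on each row and compare to F:
  p1=0, p2=0, p3=0: formula gives 1, F = 1 ✓
  p1=0, p2=0, p3=1: formula gives 1, F = 1 ✓
  p1=0, p2=1, p3=0: formula gives 1, F = 1 ✓
  p1=0, p2=1, p3=1: formula gives 1, F = 1 ✓
  p1=1, p2=0, p3=0: formula gives 1, F = 1 ✓
  … (the remaining 3 rows also agree.)
Every row agrees, so the formula is equivalent.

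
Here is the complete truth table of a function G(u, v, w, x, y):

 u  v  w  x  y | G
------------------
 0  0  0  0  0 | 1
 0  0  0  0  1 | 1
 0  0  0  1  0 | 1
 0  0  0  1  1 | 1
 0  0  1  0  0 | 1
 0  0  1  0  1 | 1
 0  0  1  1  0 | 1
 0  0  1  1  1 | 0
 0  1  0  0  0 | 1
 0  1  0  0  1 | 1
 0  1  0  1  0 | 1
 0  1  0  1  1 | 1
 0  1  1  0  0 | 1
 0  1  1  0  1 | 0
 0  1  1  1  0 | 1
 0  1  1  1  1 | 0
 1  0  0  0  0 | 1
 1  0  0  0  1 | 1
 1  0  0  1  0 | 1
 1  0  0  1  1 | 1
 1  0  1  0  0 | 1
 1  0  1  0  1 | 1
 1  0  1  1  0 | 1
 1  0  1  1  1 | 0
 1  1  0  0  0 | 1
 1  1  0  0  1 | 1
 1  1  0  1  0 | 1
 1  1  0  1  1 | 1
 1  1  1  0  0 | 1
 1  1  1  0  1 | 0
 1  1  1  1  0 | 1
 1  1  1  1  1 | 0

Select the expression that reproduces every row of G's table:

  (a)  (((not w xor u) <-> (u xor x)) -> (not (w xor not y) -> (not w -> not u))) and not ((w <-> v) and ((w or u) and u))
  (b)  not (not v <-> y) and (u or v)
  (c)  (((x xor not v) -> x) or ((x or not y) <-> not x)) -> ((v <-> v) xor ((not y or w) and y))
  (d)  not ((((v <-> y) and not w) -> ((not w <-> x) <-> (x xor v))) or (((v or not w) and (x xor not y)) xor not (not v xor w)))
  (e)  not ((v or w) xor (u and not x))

c

(a) disagrees with G on (0,0,1,1,1) (formula → 1, table → 0); rule it out.
(b) disagrees with G on (0,0,0,0,0) (formula → 0, table → 1); rule it out.
(d) disagrees with G on (0,0,0,0,0) (formula → 0, table → 1); rule it out.
(e) disagrees with G on (0,0,1,0,0) (formula → 0, table → 1); rule it out.
(c) is the remaining candidate, and it agrees with G on all 32 inputs.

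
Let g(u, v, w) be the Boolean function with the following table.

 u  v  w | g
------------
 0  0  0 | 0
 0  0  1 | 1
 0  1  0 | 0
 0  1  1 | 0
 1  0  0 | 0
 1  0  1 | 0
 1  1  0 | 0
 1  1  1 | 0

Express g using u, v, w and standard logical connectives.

g is 1 on exactly one input, (0,0,1), whose minterm is ¬u·¬v·w. So g is just that conjunction.

g(u, v, w) = (~u & ~v) & w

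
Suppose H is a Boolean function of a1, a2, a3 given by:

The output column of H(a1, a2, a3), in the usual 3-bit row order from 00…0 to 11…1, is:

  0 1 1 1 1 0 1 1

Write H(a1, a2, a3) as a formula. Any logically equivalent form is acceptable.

H(a1, a2, a3) = not (((not a1 and not a2) and not a3) or ((a1 and not a2) and a3))

There are just 2 zero rows: (0,0,0), (1,0,1). Their minterms are ¬a1·¬a2·¬a3, a1·¬a2·a3; the OR of those covers precisely the 0-outputs, and negating it yields H.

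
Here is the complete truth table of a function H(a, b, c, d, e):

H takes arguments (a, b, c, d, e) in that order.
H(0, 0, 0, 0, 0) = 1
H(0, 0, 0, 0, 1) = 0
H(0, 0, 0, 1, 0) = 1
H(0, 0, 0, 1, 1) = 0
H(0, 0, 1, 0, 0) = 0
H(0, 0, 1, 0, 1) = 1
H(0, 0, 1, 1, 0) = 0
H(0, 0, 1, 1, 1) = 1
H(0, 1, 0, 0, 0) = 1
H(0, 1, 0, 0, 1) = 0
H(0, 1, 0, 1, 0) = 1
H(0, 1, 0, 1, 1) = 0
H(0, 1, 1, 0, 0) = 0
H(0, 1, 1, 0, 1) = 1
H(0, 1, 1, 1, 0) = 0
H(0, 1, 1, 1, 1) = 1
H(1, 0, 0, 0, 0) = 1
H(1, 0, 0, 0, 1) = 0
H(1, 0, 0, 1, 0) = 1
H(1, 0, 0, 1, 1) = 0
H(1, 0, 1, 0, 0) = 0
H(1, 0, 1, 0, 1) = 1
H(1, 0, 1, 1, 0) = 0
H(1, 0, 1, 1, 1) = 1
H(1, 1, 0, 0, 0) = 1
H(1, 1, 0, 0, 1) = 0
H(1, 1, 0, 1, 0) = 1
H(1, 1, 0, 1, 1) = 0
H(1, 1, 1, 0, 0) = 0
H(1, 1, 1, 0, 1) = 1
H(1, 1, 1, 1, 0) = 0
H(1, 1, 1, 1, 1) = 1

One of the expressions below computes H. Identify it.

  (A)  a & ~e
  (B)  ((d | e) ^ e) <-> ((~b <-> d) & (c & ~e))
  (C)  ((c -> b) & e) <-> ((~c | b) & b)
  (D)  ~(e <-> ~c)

D

(A): at (0,0,0,0,0) it gives 0, but H = 1 — eliminated.
(B): at (0,0,0,0,1) it gives 1, but H = 0 — eliminated.
(C): at (0,0,1,0,0) it gives 1, but H = 0 — eliminated.
Only (D) survives; checking it on all 32 rows confirms it matches H.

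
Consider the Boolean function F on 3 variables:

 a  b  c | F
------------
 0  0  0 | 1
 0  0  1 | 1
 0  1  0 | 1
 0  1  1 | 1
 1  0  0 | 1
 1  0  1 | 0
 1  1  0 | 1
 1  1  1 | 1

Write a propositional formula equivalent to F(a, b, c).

Only row (1,0,1) gives 0. So F is 1 everywhere except there — the complement of the minterm a·¬b·c.

F(a, b, c) = ~((a & ~b) & c)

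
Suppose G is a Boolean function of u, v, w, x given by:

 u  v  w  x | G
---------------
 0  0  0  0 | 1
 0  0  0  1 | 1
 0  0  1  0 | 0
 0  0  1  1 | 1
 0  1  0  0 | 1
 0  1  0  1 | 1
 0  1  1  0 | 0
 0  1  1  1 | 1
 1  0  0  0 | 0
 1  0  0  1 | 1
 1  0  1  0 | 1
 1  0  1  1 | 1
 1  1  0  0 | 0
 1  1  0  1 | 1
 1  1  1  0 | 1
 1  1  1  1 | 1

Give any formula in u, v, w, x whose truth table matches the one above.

G(u, v, w, x) = NOT ((((((NOT u AND NOT v) AND w) AND NOT x) OR (((NOT u AND v) AND w) AND NOT x)) OR (((u AND NOT v) AND NOT w) AND NOT x)) OR (((u AND v) AND NOT w) AND NOT x))

G is 0 on only 4 rows — (0,0,1,0), (0,1,1,0), (1,0,0,0), (1,1,0,0). Writing each as a minterm (¬u·¬v·w·¬x, ¬u·v·w·¬x, u·¬v·¬w·¬x, u·v·¬w·¬x) and OR-ing them characterizes exactly where G=0, so G is the negation of that disjunction.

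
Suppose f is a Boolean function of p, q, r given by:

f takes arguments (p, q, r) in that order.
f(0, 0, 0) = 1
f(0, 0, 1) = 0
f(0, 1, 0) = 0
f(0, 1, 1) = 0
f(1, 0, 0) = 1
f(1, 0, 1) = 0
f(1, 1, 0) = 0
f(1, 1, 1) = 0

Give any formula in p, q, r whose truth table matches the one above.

The 1-rows are (0,0,0), (1,0,0). Each contributes one minterm — ¬p·¬q·¬r; p·¬q·¬r — and their disjunction is a sum-of-products form of f.

f(p, q, r) = ((not p and not q) and not r) or ((p and not q) and not r)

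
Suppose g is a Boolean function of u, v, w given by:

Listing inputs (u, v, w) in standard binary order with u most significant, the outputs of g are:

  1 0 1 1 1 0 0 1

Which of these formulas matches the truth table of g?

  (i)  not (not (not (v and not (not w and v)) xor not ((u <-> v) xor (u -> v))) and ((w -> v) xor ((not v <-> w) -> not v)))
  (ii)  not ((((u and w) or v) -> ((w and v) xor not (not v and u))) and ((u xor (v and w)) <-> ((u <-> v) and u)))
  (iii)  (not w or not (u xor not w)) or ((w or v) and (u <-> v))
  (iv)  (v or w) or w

(ii) fails at (0,0,0): the formula yields 0, g is 1.
(iii) fails at (0,0,1): the formula yields 1, g is 0.
(iv) fails at (0,0,0): the formula yields 0, g is 1.
Only (i) survives; checking it on all 8 rows confirms it matches g.

i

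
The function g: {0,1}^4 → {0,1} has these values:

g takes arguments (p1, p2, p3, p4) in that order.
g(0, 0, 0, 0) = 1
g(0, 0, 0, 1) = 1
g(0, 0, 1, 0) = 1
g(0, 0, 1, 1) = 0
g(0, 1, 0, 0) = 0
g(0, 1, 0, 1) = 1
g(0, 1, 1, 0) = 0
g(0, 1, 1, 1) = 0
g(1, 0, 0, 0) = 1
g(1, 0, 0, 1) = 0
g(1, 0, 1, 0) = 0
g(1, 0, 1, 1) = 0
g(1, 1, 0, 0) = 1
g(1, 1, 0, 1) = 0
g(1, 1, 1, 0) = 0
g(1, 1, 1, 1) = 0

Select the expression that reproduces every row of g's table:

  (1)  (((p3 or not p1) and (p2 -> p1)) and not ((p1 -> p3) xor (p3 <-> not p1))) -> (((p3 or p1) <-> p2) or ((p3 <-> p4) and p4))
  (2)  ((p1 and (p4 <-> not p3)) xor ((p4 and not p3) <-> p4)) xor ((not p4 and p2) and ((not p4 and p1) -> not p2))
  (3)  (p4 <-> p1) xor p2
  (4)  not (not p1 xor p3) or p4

2

(1): at (0,0,1,0) it gives 0, but g = 1 — eliminated.
(3): at (0,0,0,1) it gives 0, but g = 1 — eliminated.
(4): at (0,0,0,0) it gives 0, but g = 1 — eliminated.
(2) is the remaining candidate, and it agrees with g on all 16 inputs.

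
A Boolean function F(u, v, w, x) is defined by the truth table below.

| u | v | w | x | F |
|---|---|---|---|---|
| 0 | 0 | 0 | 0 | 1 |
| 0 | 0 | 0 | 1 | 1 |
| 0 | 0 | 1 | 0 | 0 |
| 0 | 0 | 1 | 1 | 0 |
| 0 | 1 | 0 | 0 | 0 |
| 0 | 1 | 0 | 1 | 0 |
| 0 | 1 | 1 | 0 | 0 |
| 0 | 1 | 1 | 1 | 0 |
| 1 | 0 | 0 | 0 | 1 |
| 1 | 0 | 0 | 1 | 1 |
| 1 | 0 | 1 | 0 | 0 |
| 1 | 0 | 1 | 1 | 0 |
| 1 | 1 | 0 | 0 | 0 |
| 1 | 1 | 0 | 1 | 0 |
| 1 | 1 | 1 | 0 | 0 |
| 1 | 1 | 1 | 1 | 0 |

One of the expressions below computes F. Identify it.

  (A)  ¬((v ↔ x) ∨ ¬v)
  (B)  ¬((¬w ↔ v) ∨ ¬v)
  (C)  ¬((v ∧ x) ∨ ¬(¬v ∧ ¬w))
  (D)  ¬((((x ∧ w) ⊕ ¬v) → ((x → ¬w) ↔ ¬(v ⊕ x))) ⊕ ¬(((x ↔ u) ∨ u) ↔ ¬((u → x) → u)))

(A) disagrees with F on (0,0,0,0) (formula → 0, table → 1); rule it out.
(B) disagrees with F on (0,0,0,0) (formula → 0, table → 1); rule it out.
(D) disagrees with F on (0,0,0,0) (formula → 0, table → 1); rule it out.
That leaves (C). Evaluating it on every row reproduces the table of F exactly.

C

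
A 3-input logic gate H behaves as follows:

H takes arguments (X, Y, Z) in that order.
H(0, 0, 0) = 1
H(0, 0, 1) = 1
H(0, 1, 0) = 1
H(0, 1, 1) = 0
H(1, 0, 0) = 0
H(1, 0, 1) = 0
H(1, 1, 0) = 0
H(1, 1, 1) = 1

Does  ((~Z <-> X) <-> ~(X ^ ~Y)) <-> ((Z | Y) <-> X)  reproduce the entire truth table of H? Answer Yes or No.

Check the formula against H row by row:
  X=0, Y=0, Z=0: formula gives 1, H = 1 ✓
  X=0, Y=0, Z=1: formula gives 1, H = 1 ✓
  X=0, Y=1, Z=0: formula gives 1, H = 1 ✓
  X=0, Y=1, Z=1: formula gives 0, H = 0 ✓
  X=1, Y=0, Z=0: formula gives 0, H = 0 ✓
  … (the remaining 3 rows also agree.)
No disagreement on any input; they are logically equivalent.

Yes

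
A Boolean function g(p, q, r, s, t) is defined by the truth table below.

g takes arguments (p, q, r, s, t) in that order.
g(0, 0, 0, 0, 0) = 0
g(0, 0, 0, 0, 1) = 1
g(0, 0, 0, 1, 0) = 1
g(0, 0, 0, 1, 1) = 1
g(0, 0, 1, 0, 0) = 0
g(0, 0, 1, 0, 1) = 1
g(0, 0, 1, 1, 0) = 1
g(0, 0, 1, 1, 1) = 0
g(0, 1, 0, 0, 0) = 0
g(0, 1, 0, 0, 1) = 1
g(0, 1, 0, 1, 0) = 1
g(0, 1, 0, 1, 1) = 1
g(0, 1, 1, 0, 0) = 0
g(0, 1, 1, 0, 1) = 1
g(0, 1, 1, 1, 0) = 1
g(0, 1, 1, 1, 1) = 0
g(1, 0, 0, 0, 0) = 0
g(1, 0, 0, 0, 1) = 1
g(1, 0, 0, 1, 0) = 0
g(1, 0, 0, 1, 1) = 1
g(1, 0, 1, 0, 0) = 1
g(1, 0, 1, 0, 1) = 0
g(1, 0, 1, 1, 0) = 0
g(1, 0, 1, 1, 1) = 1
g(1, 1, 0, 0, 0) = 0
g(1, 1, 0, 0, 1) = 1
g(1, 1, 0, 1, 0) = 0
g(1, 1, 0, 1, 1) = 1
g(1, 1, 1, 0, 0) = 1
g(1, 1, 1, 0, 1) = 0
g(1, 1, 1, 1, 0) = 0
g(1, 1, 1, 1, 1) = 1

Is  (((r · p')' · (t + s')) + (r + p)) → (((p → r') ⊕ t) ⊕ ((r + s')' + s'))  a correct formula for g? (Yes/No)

Yes

Check the formula against g row by row:
  p=0, q=0, r=0, s=0, t=0: formula gives 0, g = 0 ✓
  p=0, q=0, r=0, s=0, t=1: formula gives 1, g = 1 ✓
  p=0, q=0, r=0, s=1, t=0: formula gives 1, g = 1 ✓
  p=0, q=0, r=0, s=1, t=1: formula gives 1, g = 1 ✓
  …and likewise for the remaining 28 rows.
No disagreement on any input; they are logically equivalent.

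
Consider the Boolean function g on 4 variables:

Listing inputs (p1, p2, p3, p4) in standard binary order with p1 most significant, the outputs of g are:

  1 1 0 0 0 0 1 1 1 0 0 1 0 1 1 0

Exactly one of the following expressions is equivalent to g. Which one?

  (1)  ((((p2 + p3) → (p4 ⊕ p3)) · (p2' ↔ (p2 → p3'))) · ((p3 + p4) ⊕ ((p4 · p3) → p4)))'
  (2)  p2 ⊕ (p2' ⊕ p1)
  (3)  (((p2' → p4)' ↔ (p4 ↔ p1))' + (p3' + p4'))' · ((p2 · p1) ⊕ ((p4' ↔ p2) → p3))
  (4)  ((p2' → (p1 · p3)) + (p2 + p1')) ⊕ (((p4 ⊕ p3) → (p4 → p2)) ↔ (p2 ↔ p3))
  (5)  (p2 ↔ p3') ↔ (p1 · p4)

5

(1): at (0,0,0,0) it gives 0, but g = 1 — eliminated.
(2): at (0,0,1,0) it gives 1, but g = 0 — eliminated.
(3): at (0,0,0,0) it gives 0, but g = 1 — eliminated.
(4): at (0,0,0,0) it gives 0, but g = 1 — eliminated.
(5) is the remaining candidate, and it agrees with g on all 16 inputs.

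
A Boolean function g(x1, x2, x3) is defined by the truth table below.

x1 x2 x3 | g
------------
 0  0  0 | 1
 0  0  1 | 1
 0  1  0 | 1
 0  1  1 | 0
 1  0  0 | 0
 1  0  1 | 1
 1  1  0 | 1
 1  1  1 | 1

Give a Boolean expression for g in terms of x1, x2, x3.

g is 0 on only 2 rows — (0,1,1), (1,0,0). Writing each as a minterm (¬x1·x2·x3, x1·¬x2·¬x3) and OR-ing them characterizes exactly where g=0, so g is the negation of that disjunction.

g(x1, x2, x3) = ¬(((¬x1 ∧ x2) ∧ x3) ∨ ((x1 ∧ ¬x2) ∧ ¬x3))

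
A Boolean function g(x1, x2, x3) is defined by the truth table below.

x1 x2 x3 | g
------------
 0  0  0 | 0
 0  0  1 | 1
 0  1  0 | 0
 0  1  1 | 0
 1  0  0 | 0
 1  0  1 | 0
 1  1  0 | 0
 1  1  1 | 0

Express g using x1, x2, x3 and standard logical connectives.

g(x1, x2, x3) = (not x1 and not x2) and x3

g is 1 on exactly one input, (0,0,1), whose minterm is ¬x1·¬x2·x3. So g is just that conjunction.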